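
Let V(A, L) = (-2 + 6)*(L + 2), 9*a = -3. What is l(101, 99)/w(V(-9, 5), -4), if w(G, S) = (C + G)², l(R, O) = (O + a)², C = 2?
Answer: 21904/2025 ≈ 10.817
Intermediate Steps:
a = -⅓ (a = (⅑)*(-3) = -⅓ ≈ -0.33333)
V(A, L) = 8 + 4*L (V(A, L) = 4*(2 + L) = 8 + 4*L)
l(R, O) = (-⅓ + O)² (l(R, O) = (O - ⅓)² = (-⅓ + O)²)
w(G, S) = (2 + G)²
l(101, 99)/w(V(-9, 5), -4) = ((-1 + 3*99)²/9)/((2 + (8 + 4*5))²) = ((-1 + 297)²/9)/((2 + (8 + 20))²) = ((⅑)*296²)/((2 + 28)²) = ((⅑)*87616)/(30²) = (87616/9)/900 = (87616/9)*(1/900) = 21904/2025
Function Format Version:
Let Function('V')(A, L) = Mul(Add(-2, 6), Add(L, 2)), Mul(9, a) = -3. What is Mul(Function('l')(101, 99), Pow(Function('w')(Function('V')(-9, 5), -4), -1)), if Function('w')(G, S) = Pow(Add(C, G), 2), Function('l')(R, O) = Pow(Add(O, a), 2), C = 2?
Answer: Rational(21904, 2025) ≈ 10.817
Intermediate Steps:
a = Rational(-1, 3) (a = Mul(Rational(1, 9), -3) = Rational(-1, 3) ≈ -0.33333)
Function('V')(A, L) = Add(8, Mul(4, L)) (Function('V')(A, L) = Mul(4, Add(2, L)) = Add(8, Mul(4, L)))
Function('l')(R, O) = Pow(Add(Rational(-1, 3), O), 2) (Function('l')(R, O) = Pow(Add(O, Rational(-1, 3)), 2) = Pow(Add(Rational(-1, 3), O), 2))
Function('w')(G, S) = Pow(Add(2, G), 2)
Mul(Function('l')(101, 99), Pow(Function('w')(Function('V')(-9, 5), -4), -1)) = Mul(Mul(Rational(1, 9), Pow(Add(-1, Mul(3, 99)), 2)), Pow(Pow(Add(2, Add(8, Mul(4, 5))), 2), -1)) = Mul(Mul(Rational(1, 9), Pow(Add(-1, 297), 2)), Pow(Pow(Add(2, Add(8, 20)), 2), -1)) = Mul(Mul(Rational(1, 9), Pow(296, 2)), Pow(Pow(Add(2, 28), 2), -1)) = Mul(Mul(Rational(1, 9), 87616), Pow(Pow(30, 2), -1)) = Mul(Rational(87616, 9), Pow(900, -1)) = Mul(Rational(87616, 9), Rational(1, 900)) = Rational(21904, 2025)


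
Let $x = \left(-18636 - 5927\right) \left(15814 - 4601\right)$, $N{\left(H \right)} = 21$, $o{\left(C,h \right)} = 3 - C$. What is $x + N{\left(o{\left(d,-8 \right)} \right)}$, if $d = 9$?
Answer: $-275424898$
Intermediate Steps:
$x = -275424919$ ($x = \left(-24563\right) 11213 = -275424919$)
$x + N{\left(o{\left(d,-8 \right)} \right)} = -275424919 + 21 = -275424898$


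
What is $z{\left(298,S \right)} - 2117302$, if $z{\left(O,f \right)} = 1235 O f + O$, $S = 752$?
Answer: $274641556$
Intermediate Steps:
$z{\left(O,f \right)} = O + 1235 O f$ ($z{\left(O,f \right)} = 1235 O f + O = O + 1235 O f$)
$z{\left(298,S \right)} - 2117302 = 298 \left(1 + 1235 \cdot 752\right) - 2117302 = 298 \left(1 + 928720\right) - 2117302 = 298 \cdot 928721 - 2117302 = 276758858 - 2117302 = 274641556$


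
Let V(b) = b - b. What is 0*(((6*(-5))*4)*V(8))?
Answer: 0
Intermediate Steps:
V(b) = 0
0*(((6*(-5))*4)*V(8)) = 0*(((6*(-5))*4)*0) = 0*(-30*4*0) = 0*(-120*0) = 0*0 = 0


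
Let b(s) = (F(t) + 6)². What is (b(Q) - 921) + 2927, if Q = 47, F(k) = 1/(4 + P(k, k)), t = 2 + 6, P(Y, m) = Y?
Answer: 294193/144 ≈ 2043.0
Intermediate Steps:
t = 8
F(k) = 1/(4 + k)
b(s) = 5329/144 (b(s) = (1/(4 + 8) + 6)² = (1/12 + 6)² = (73/12)² = 5329/144)
(b(Q) - 921) + 2927 = (5329/144 - 921) + 2927 = -127295/144 + 2927 = 294193/144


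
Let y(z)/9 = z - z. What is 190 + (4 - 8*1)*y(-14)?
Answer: 190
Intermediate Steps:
y(z) = 0 (y(z) = 9*(z - z) = 9*0 = 0)
190 + (4 - 8*1)*y(-14) = 190 + (4 - 8*1)*0 = 190 + (4 - 8)*0 = 190 - 4*0 = 190 + 0 = 190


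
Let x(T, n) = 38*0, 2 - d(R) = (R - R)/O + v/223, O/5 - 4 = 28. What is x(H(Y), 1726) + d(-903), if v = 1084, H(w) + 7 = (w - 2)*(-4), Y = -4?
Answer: -638/223 ≈ -2.8610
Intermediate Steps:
O = 160 (O = 20 + 5*28 = 20 + 140 = 160)
H(w) = 1 - 4*w (H(w) = -7 + (w - 2)*(-4) = -7 + (-2 + w)*(-4) = -7 + (8 - 4*w) = 1 - 4*w)
d(R) = -638/223 (d(R) = 2 - ((R - R)/160 + 1084/223) = 2 - (0*(1/160) + 1084*(1/223)) = 2 - (0 + 1084/223) = 2 - 1*1084/223 = 2 - 1084/223 = -638/223)
x(T, n) = 0
x(H(Y), 1726) + d(-903) = 0 - 638/223 = -638/223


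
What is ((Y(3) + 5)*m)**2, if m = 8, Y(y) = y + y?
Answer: 7744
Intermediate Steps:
Y(y) = 2*y
((Y(3) + 5)*m)**2 = ((2*3 + 5)*8)**2 = ((6 + 5)*8)**2 = (11*8)**2 = 88**2 = 7744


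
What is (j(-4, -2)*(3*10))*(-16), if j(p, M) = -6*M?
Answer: -5760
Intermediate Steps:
(j(-4, -2)*(3*10))*(-16) = ((-6*(-2))*(3*10))*(-16) = (12*30)*(-16) = 360*(-16) = -5760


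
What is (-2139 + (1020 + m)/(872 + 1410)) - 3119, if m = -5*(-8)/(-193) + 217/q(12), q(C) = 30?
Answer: -69466850759/13212780 ≈ -5257.5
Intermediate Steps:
m = 40681/5790 (m = -5*(-8)/(-193) + 217/30 = 40*(-1/193) + 217*(1/30) = -40/193 + 217/30 = 40681/5790 ≈ 7.0261)
(-2139 + (1020 + m)/(872 + 1410)) - 3119 = (-2139 + (1020 + 40681/5790)/(872 + 1410)) - 3119 = (-2139 + (5946481/5790)/2282) - 3119 = (-2139 + (5946481/5790)*(1/2282)) - 3119 = (-2139 + 5946481/13212780) - 3119 = -28256189939/13212780 - 3119 = -69466850759/13212780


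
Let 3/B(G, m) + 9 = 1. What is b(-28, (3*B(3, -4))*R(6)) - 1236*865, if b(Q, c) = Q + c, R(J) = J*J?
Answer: -2138417/2 ≈ -1.0692e+6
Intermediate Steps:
R(J) = J**2
B(G, m) = -3/8 (B(G, m) = 3/(-9 + 1) = 3/(-8) = 3*(-1/8) = -3/8)
b(-28, (3*B(3, -4))*R(6)) - 1236*865 = (-28 + (3*(-3/8))*6**2) - 1236*865 = (-28 - 9/8*36) - 1069140 = (-28 - 81/2) - 1069140 = -137/2 - 1069140 = -2138417/2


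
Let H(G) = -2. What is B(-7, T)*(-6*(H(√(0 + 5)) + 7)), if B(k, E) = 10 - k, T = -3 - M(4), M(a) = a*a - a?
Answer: -510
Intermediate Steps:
M(a) = a² - a
T = -15 (T = -3 - 4*(-1 + 4) = -3 - 4*3 = -3 - 1*12 = -3 - 12 = -15)
B(-7, T)*(-6*(H(√(0 + 5)) + 7)) = (10 - 1*(-7))*(-6*(-2 + 7)) = (10 + 7)*(-6*5) = 17*(-30) = -510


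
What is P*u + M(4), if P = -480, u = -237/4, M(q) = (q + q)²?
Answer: 28504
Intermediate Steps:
M(q) = 4*q² (M(q) = (2*q)² = 4*q²)
u = -237/4 (u = -237*¼ = -237/4 ≈ -59.250)
P*u + M(4) = -480*(-237/4) + 4*4² = 28440 + 4*16 = 28440 + 64 = 28504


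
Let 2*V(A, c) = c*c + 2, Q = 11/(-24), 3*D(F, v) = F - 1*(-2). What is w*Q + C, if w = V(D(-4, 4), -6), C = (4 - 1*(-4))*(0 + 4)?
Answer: 559/24 ≈ 23.292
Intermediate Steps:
D(F, v) = 2/3 + F/3 (D(F, v) = (F - 1*(-2))/3 = (F + 2)/3 = (2 + F)/3 = 2/3 + F/3)
Q = -11/24 (Q = 11*(-1/24) = -11/24 ≈ -0.45833)
V(A, c) = 1 + c**2/2 (V(A, c) = (c*c + 2)/2 = (c**2 + 2)/2 = (2 + c**2)/2 = 1 + c**2/2)
C = 32 (C = (4 + 4)*4 = 8*4 = 32)
w = 19 (w = 1 + (1/2)*(-6)**2 = 1 + (1/2)*36 = 1 + 18 = 19)
w*Q + C = 19*(-11/24) + 32 = -209/24 + 32 = 559/24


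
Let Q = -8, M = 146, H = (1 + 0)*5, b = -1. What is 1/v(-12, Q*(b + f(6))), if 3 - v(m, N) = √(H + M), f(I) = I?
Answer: -3/142 - √151/142 ≈ -0.10766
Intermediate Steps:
H = 5 (H = 1*5 = 5)
v(m, N) = 3 - √151 (v(m, N) = 3 - √(5 + 146) = 3 - √151)
1/v(-12, Q*(b + f(6))) = 1/(3 - √151)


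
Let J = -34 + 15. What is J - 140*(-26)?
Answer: 3621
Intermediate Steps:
J = -19
J - 140*(-26) = -19 - 140*(-26) = -19 + 3640 = 3621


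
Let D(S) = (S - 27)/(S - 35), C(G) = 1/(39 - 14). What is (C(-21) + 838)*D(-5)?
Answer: 83804/125 ≈ 670.43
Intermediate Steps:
C(G) = 1/25
D(S) = (-27 + S)/(-35 + S)
(C(-21) + 838)*D(-5) = (1/25 + 838)*((-27 - 5)/(-35 - 5)) = 20951*(-32/(-40))/25 = 20951*(-1/40*(-32))/25 = (20951/25)*(⅘) = 83804/125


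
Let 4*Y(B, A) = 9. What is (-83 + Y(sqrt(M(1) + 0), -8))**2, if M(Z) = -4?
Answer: 104329/16 ≈ 6520.6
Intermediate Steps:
Y(B, A) = 9/4 (Y(B, A) = (1/4)*9 = 9/4)
(-83 + Y(sqrt(M(1) + 0), -8))**2 = (-83 + 9/4)**2 = (-323/4)**2 = 104329/16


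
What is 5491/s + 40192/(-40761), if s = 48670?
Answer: -1732325989/1983837870 ≈ -0.87322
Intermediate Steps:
5491/s + 40192/(-40761) = 5491/48670 + 40192/(-40761) = 5491*(1/48670) + 40192*(-1/40761) = 5491/48670 - 40192/40761 = -1732325989/1983837870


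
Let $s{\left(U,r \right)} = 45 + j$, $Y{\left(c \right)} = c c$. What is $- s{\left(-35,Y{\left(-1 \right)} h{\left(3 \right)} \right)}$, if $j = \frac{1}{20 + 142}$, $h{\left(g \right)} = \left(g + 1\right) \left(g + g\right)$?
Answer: $- \frac{7291}{162} \approx -45.006$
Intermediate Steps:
$h{\left(g \right)} = 2 g \left(1 + g\right)$ ($h{\left(g \right)} = \left(1 + g\right) 2 g = 2 g \left(1 + g\right)$)
$Y{\left(c \right)} = c^{2}$
$j = \frac{1}{162} \approx 0.0061728$
$s{\left(U,r \right)} = \frac{7291}{162}$ ($s{\left(U,r \right)} = 45 + \frac{1}{162} = \frac{7291}{162}$)
$- s{\left(-35,Y{\left(-1 \right)} h{\left(3 \right)} \right)} = \left(-1\right) \frac{7291}{162} = - \frac{7291}{162}$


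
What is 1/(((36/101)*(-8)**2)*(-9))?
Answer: -101/20736 ≈ -0.0048708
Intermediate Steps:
1/(((36/101)*(-8)**2)*(-9)) = 1/(((36*(1/101))*64)*(-9)) = 1/(((36/101)*64)*(-9)) = 1/((2304/101)*(-9)) = 1/(-20736/101) = -101/20736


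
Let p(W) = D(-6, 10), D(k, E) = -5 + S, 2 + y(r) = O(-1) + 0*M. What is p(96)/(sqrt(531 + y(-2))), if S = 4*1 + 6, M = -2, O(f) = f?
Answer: 5*sqrt(33)/132 ≈ 0.21760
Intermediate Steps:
S = 10 (S = 4 + 6 = 10)
y(r) = -3 (y(r) = -2 + (-1 + 0*(-2)) = -2 + (-1 + 0) = -2 - 1 = -3)
D(k, E) = 5 (D(k, E) = -5 + 10 = 5)
p(W) = 5
p(96)/(sqrt(531 + y(-2))) = 5/(sqrt(531 - 3)) = 5/(sqrt(528)) = 5/((4*sqrt(33))) = 5*(sqrt(33)/132) = 5*sqrt(33)/132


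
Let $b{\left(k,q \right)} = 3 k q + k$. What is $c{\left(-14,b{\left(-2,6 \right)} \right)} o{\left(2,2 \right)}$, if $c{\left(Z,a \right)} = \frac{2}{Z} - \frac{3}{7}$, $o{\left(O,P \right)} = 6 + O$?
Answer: $- \frac{32}{7} \approx -4.5714$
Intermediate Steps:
$b{\left(k,q \right)} = k + 3 k q$ ($b{\left(k,q \right)} = 3 k q + k = k + 3 k q$)
$c{\left(Z,a \right)} = - \frac{3}{7} + \frac{2}{Z}$ ($c{\left(Z,a \right)} = \frac{2}{Z} - \frac{3}{7} = - \frac{3}{7} + \frac{2}{Z}$)
$c{\left(-14,b{\left(-2,6 \right)} \right)} o{\left(2,2 \right)} = \left(- \frac{3}{7} + \frac{2}{-14}\right) \left(6 + 2\right) = \left(- \frac{3}{7} + 2 \left(- \frac{1}{14}\right)\right) 8 = \left(- \frac{3}{7} - \frac{1}{7}\right) 8 = \left(- \frac{4}{7}\right) 8 = - \frac{32}{7}$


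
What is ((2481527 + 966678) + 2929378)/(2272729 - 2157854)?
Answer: 6377583/114875 ≈ 55.518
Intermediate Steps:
((2481527 + 966678) + 2929378)/(2272729 - 2157854) = (3448205 + 2929378)/114875 = 6377583*(1/114875) = 6377583/114875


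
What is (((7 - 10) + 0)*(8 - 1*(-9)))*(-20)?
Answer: 1020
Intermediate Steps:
(((7 - 10) + 0)*(8 - 1*(-9)))*(-20) = ((-3 + 0)*(8 + 9))*(-20) = -3*17*(-20) = -51*(-20) = 1020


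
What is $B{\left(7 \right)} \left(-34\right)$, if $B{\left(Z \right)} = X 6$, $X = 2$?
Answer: $-408$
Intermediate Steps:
$B{\left(Z \right)} = 12$ ($B{\left(Z \right)} = 2 \cdot 6 = 12$)
$B{\left(7 \right)} \left(-34\right) = 12 \left(-34\right) = -408$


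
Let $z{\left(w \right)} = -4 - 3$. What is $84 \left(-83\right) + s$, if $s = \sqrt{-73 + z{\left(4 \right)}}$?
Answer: $-6972 + 4 i \sqrt{5} \approx -6972.0 + 8.9443 i$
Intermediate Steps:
$z{\left(w \right)} = -7$ ($z{\left(w \right)} = -4 - 3 = -7$)
$s = 4 i \sqrt{5}$ ($s = \sqrt{-73 - 7} = \sqrt{-80} = 4 i \sqrt{5} \approx 8.9443 i$)
$84 \left(-83\right) + s = 84 \left(-83\right) + 4 i \sqrt{5} = -6972 + 4 i \sqrt{5}$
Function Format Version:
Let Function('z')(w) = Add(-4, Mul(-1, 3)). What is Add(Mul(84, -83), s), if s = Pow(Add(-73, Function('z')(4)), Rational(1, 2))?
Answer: Add(-6972, Mul(4, I, Pow(5, Rational(1, 2)))) ≈ Add(-6972.0, Mul(8.9443, I))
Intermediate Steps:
Function('z')(w) = -7 (Function('z')(w) = Add(-4, -3) = -7)
s = Mul(4, I, Pow(5, Rational(1, 2))) (s = Pow(Add(-73, -7), Rational(1, 2)) = Pow(-80, Rational(1, 2)) = Mul(4, I, Pow(5, Rational(1, 2))) ≈ Mul(8.9443, I))
Add(Mul(84, -83), s) = Add(Mul(84, -83), Mul(4, I, Pow(5, Rational(1, 2)))) = Add(-6972, Mul(4, I, Pow(5, Rational(1, 2))))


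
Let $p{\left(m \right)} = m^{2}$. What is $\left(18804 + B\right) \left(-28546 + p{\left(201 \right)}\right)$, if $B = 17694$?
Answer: $432683790$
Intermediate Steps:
$\left(18804 + B\right) \left(-28546 + p{\left(201 \right)}\right) = \left(18804 + 17694\right) \left(-28546 + 201^{2}\right) = 36498 \left(-28546 + 40401\right) = 36498 \cdot 11855 = 432683790$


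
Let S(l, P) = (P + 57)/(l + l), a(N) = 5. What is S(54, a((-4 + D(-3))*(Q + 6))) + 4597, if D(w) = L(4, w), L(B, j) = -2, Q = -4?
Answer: 248269/54 ≈ 4597.6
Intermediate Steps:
D(w) = -2
S(l, P) = (57 + P)/(2*l) (S(l, P) = (57 + P)/((2*l)) = (57 + P)*(1/(2*l)) = (57 + P)/(2*l))
S(54, a((-4 + D(-3))*(Q + 6))) + 4597 = (½)*(57 + 5)/54 + 4597 = (½)*(1/54)*62 + 4597 = 31/54 + 4597 = 248269/54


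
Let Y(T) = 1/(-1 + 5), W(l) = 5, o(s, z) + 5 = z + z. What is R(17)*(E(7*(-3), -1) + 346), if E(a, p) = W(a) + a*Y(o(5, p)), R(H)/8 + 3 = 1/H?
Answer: -138300/17 ≈ -8135.3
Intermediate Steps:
o(s, z) = -5 + 2*z (o(s, z) = -5 + (z + z) = -5 + 2*z)
Y(T) = ¼ (Y(T) = 1/4 = ¼)
R(H) = -24 + 8/H
E(a, p) = 5 + a/4 (E(a, p) = 5 + a*(¼) = 5 + a/4)
R(17)*(E(7*(-3), -1) + 346) = (-24 + 8/17)*((5 + (7*(-3))/4) + 346) = (-24 + 8*(1/17))*((5 + (¼)*(-21)) + 346) = (-24 + 8/17)*((5 - 21/4) + 346) = -400*(-¼ + 346)/17 = -400/17*1383/4 = -138300/17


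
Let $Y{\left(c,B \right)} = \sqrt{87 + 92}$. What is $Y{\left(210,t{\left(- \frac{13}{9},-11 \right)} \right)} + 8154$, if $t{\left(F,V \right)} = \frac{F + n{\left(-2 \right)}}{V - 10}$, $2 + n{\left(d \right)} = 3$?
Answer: $8154 + \sqrt{179} \approx 8167.4$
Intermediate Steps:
$n{\left(d \right)} = 1$ ($n{\left(d \right)} = -2 + 3 = 1$)
$t{\left(F,V \right)} = \frac{1 + F}{-10 + V}$ ($t{\left(F,V \right)} = \frac{F + 1}{V - 10} = \frac{1 + F}{-10 + V}$)
$Y{\left(c,B \right)} = \sqrt{179}$
$Y{\left(210,t{\left(- \frac{13}{9},-11 \right)} \right)} + 8154 = \sqrt{179} + 8154 = 8154 + \sqrt{179}$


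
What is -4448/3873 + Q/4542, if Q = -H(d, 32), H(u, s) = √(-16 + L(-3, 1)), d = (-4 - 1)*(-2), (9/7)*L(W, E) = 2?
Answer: -4448/3873 - I*√130/13626 ≈ -1.1485 - 0.00083676*I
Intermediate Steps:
L(W, E) = 14/9 (L(W, E) = (7/9)*2 = 14/9)
d = 10 (d = -5*(-2) = 10)
H(u, s) = I*√130/3 (H(u, s) = √(-16 + 14/9) = √(-130/9) = I*√130/3)
Q = -I*√130/3 ≈ -3.8006*I
-4448/3873 + Q/4542 = -4448/3873 - I*√130/3/4542 = -4448*1/3873 - I*√130/3*(1/4542) = -4448/3873 - I*√130/13626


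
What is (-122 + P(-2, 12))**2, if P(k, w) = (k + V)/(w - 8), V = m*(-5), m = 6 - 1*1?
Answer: 265225/16 ≈ 16577.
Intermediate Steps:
m = 5 (m = 6 - 1 = 5)
V = -25 (V = 5*(-5) = -25)
P(k, w) = (-25 + k)/(-8 + w) (P(k, w) = (k - 25)/(w - 8) = (-25 + k)/(-8 + w))
(-122 + P(-2, 12))**2 = (-122 + (-25 - 2)/(-8 + 12))**2 = (-122 - 27/4)**2 = (-515/4)**2 = 265225/16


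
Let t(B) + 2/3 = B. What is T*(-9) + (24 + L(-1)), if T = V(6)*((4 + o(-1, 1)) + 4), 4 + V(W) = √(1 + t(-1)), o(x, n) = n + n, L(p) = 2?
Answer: 386 - 30*I*√6 ≈ 386.0 - 73.485*I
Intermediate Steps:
o(x, n) = 2*n
t(B) = -⅔ + B
V(W) = -4 + I*√6/3 (V(W) = -4 + √(1 + (-⅔ - 1)) = -4 + √(1 - 5/3) = -4 + √(-⅔) = -4 + I*√6/3)
T = -40 + 10*I*√6/3 (T = (-4 + I*√6/3)*((4 + 2*1) + 4) = (-4 + I*√6/3)*((4 + 2) + 4) = (-4 + I*√6/3)*(6 + 4) = (-4 + I*√6/3)*10 = -40 + 10*I*√6/3 ≈ -40.0 + 8.165*I)
T*(-9) + (24 + L(-1)) = (-40 + 10*I*√6/3)*(-9) + (24 + 2) = (360 - 30*I*√6) + 26 = 386 - 30*I*√6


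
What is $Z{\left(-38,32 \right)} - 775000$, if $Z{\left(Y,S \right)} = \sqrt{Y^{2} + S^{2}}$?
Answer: $-775000 + 2 \sqrt{617} \approx -7.7495 \cdot 10^{5}$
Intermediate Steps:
$Z{\left(Y,S \right)} = \sqrt{S^{2} + Y^{2}}$
$Z{\left(-38,32 \right)} - 775000 = \sqrt{32^{2} + \left(-38\right)^{2}} - 775000 = \sqrt{1024 + 1444} - 775000 = \sqrt{2468} - 775000 = 2 \sqrt{617} - 775000 = -775000 + 2 \sqrt{617}$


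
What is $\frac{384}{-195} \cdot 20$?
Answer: $- \frac{512}{13} \approx -39.385$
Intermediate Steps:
$\frac{384}{-195} \cdot 20 = 384 \left(- \frac{1}{195}\right) 20 = \left(- \frac{128}{65}\right) 20 = - \frac{512}{13}$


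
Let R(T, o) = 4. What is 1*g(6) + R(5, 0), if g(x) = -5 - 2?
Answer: -3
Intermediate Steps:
g(x) = -7
1*g(6) + R(5, 0) = 1*(-7) + 4 = -7 + 4 = -3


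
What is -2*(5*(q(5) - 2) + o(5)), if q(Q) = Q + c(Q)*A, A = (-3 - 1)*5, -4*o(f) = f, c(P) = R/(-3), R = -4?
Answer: 1435/6 ≈ 239.17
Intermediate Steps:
c(P) = 4/3 (c(P) = -4/(-3) = -4*(-⅓) = 4/3)
o(f) = -f/4
A = -20 (A = -4*5 = -20)
q(Q) = -80/3 + Q (q(Q) = Q + (4/3)*(-20) = Q - 80/3 = -80/3 + Q)
-2*(5*(q(5) - 2) + o(5)) = -2*(5*((-80/3 + 5) - 2) - ¼*5) = -2*(5*(-65/3 - 2) - 5/4) = -2*(5*(-71/3) - 5/4) = -2*(-355/3 - 5/4) = -2*(-1435/12) = 1435/6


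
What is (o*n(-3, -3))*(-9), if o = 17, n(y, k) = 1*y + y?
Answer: 918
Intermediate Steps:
n(y, k) = 2*y (n(y, k) = y + y = 2*y)
(o*n(-3, -3))*(-9) = (17*(2*(-3)))*(-9) = (17*(-6))*(-9) = -102*(-9) = 918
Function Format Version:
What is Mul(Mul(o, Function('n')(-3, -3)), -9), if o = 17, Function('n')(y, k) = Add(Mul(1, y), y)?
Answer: 918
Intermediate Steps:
Function('n')(y, k) = Mul(2, y) (Function('n')(y, k) = Add(y, y) = Mul(2, y))
Mul(Mul(o, Function('n')(-3, -3)), -9) = Mul(Mul(17, Mul(2, -3)), -9) = Mul(Mul(17, -6), -9) = Mul(-102, -9) = 918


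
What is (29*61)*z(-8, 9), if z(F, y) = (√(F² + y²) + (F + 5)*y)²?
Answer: 1546106 - 95526*√145 ≈ 3.9582e+5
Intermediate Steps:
z(F, y) = (√(F² + y²) + y*(5 + F))² (z(F, y) = (√(F² + y²) + (5 + F)*y)² = (√(F² + y²) + y*(5 + F))²)
(29*61)*z(-8, 9) = (29*61)*(√((-8)² + 9²) + 5*9 - 8*9)² = 1769*(√(64 + 81) + 45 - 72)² = 1769*(√145 + 45 - 72)² = 1769*(-27 + √145)²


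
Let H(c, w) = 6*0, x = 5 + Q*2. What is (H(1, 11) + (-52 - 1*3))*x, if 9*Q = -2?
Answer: -2255/9 ≈ -250.56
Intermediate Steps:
Q = -2/9 (Q = (1/9)*(-2) = -2/9 ≈ -0.22222)
x = 41/9 (x = 5 - 2/9*2 = 5 - 4/9 = 41/9 ≈ 4.5556)
H(c, w) = 0
(H(1, 11) + (-52 - 1*3))*x = (0 + (-52 - 1*3))*(41/9) = (0 + (-52 - 3))*(41/9) = (0 - 55)*(41/9) = -55*41/9 = -2255/9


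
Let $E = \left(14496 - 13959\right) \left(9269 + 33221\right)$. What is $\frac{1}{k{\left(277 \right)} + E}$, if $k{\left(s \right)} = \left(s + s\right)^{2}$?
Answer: $\frac{1}{23124046} \approx 4.3245 \cdot 10^{-8}$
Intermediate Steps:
$E = 22817130$ ($E = 537 \cdot 42490 = 22817130$)
$k{\left(s \right)} = 4 s^{2}$ ($k{\left(s \right)} = \left(2 s\right)^{2} = 4 s^{2}$)
$\frac{1}{k{\left(277 \right)} + E} = \frac{1}{4 \cdot 277^{2} + 22817130} = \frac{1}{4 \cdot 76729 + 22817130} = \frac{1}{306916 + 22817130} = \frac{1}{23124046}$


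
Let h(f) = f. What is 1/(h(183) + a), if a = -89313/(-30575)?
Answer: 30575/5684538 ≈ 0.0053786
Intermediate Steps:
a = 89313/30575 (a = -89313*(-1/30575) = 89313/30575 ≈ 2.9211)
1/(h(183) + a) = 1/(183 + 89313/30575) = 1/(5684538/30575) = 30575/5684538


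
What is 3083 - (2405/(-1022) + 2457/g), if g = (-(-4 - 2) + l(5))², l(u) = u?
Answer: 379029897/123662 ≈ 3065.0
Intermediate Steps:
g = 121 (g = (-(-4 - 2) + 5)² = (-1*(-6) + 5)² = (6 + 5)² = 11² = 121)
3083 - (2405/(-1022) + 2457/g) = 3083 - (2405/(-1022) + 2457/121) = 3083 - (2405*(-1/1022) + 2457*(1/121)) = 3083 - (-2405/1022 + 2457/121) = 3083 - 1*2220049/123662 = 3083 - 2220049/123662 = 379029897/123662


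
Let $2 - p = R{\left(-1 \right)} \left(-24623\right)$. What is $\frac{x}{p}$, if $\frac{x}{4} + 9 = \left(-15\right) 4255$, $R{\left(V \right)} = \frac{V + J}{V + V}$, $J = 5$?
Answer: $\frac{63834}{12311} \approx 5.1851$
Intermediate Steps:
$R{\left(V \right)} = \frac{5 + V}{2 V}$ ($R{\left(V \right)} = \frac{V + 5}{V + V} = \frac{5 + V}{2 V}$)
$x = -255336$ ($x = -36 + 4 \left(\left(-15\right) 4255\right) = -36 + 4 \left(-63825\right) = -36 - 255300 = -255336$)
$p = -49244$ ($p = 2 - \frac{5 - 1}{2 \left(-1\right)} \left(-24623\right) = 2 - \frac{1}{2} \left(-1\right) 4 \left(-24623\right) = 2 - \left(-2\right) \left(-24623\right) = 2 - 49246 = -49244$)
$\frac{x}{p} = - \frac{255336}{-49244} = \left(-255336\right) \left(- \frac{1}{49244}\right) = \frac{63834}{12311}$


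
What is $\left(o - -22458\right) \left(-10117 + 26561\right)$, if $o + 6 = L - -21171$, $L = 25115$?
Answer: $1130327672$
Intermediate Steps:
$o = 46280$ ($o = -6 + \left(25115 - -21171\right) = -6 + \left(25115 + 21171\right) = -6 + 46286 = 46280$)
$\left(o - -22458\right) \left(-10117 + 26561\right) = \left(46280 - -22458\right) \left(-10117 + 26561\right) = \left(46280 + 22458\right) 16444 = 68738 \cdot 16444 = 1130327672$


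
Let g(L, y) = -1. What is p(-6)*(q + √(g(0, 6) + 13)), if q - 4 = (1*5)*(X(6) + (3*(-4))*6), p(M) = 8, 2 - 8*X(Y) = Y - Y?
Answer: -2838 + 16*√3 ≈ -2810.3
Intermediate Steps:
X(Y) = ¼ (X(Y) = ¼ - (Y - Y)/8 = ¼ - ⅛*0 = ¼ + 0 = ¼)
q = -1419/4 (q = 4 + (1*5)*(¼ + (3*(-4))*6) = 4 + 5*(¼ - 12*6) = 4 + 5*(¼ - 72) = 4 + 5*(-287/4) = 4 - 1435/4 = -1419/4 ≈ -354.75)
p(-6)*(q + √(g(0, 6) + 13)) = 8*(-1419/4 + √(-1 + 13)) = 8*(-1419/4 + √12) = 8*(-1419/4 + 2*√3) = -2838 + 16*√3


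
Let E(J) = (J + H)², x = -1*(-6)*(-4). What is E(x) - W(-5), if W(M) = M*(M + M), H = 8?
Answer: 206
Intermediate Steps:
x = -24 (x = 6*(-4) = -24)
W(M) = 2*M² (W(M) = M*(2*M) = 2*M²)
E(J) = (8 + J)² (E(J) = (J + 8)² = (8 + J)²)
E(x) - W(-5) = (8 - 24)² - 2*(-5)² = (-16)² - 2*25 = 256 - 1*50 = 256 - 50 = 206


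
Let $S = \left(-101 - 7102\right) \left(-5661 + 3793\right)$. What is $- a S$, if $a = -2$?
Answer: $26910408$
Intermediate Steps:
$S = 13455204$ ($S = \left(-7203\right) \left(-1868\right) = 13455204$)
$- a S = \left(-1\right) \left(-2\right) 13455204 = 2 \cdot 13455204 = 26910408$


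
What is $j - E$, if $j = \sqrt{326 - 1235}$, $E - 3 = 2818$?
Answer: $-2821 + 3 i \sqrt{101} \approx -2821.0 + 30.15 i$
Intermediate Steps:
$E = 2821$ ($E = 3 + 2818 = 2821$)
$j = 3 i \sqrt{101}$ ($j = \sqrt{-909} = 3 i \sqrt{101} \approx 30.15 i$)
$j - E = 3 i \sqrt{101} - 2821 = -2821 + 3 i \sqrt{101}$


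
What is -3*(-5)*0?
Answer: 0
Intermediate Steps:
-3*(-5)*0 = 15*0 = 0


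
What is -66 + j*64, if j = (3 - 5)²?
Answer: 190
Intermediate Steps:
j = 4 (j = (-2)² = 4)
-66 + j*64 = -66 + 4*64 = -66 + 256 = 190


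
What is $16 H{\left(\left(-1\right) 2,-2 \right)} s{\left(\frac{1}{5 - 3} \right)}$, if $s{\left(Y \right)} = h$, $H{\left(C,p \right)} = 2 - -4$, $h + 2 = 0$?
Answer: $-192$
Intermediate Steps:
$h = -2$ ($h = -2 + 0 = -2$)
$H{\left(C,p \right)} = 6$ ($H{\left(C,p \right)} = 2 + 4 = 6$)
$s{\left(Y \right)} = -2$
$16 H{\left(\left(-1\right) 2,-2 \right)} s{\left(\frac{1}{5 - 3} \right)} = 16 \cdot 6 \left(-2\right) = 96 \left(-2\right) = -192$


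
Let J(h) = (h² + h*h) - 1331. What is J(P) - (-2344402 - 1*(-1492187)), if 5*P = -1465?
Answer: 1022582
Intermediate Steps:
P = -293 (P = (⅕)*(-1465) = -293)
J(h) = -1331 + 2*h² (J(h) = (h² + h²) - 1331 = 2*h² - 1331 = -1331 + 2*h²)
J(P) - (-2344402 - 1*(-1492187)) = (-1331 + 2*(-293)²) - (-2344402 - 1*(-1492187)) = (-1331 + 2*85849) - (-2344402 + 1492187) = (-1331 + 171698) - 1*(-852215) = 170367 + 852215 = 1022582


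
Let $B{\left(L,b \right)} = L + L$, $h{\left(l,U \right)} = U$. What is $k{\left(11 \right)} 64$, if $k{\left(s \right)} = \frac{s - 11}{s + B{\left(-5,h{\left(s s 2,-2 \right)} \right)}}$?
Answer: $0$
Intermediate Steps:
$B{\left(L,b \right)} = 2 L$
$k{\left(s \right)} = \frac{-11 + s}{-10 + s}$ ($k{\left(s \right)} = \frac{s - 11}{s + 2 \left(-5\right)} = \frac{-11 + s}{s - 10} = \frac{-11 + s}{-10 + s}$)
$k{\left(11 \right)} 64 = \frac{-11 + 11}{-10 + 11} \cdot 64 = 1^{-1} \cdot 0 \cdot 64 = 1 \cdot 0 \cdot 64 = 0 \cdot 64 = 0$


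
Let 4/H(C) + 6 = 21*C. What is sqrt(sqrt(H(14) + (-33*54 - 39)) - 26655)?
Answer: sqrt(-959580 + 3*I*sqrt(262222))/6 ≈ 0.13069 + 163.26*I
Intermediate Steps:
H(C) = 4/(-6 + 21*C)
sqrt(sqrt(H(14) + (-33*54 - 39)) - 26655) = sqrt(sqrt(4/(3*(-2 + 7*14)) + (-33*54 - 39)) - 26655) = sqrt(sqrt(4/(3*(-2 + 98)) + (-1782 - 39)) - 26655) = sqrt(sqrt((4/3)/96 - 1821) - 26655) = sqrt(sqrt((4/3)*(1/96) - 1821) - 26655) = sqrt(sqrt(1/72 - 1821) - 26655) = sqrt(sqrt(-131111/72) - 26655) = sqrt(I*sqrt(262222)/12 - 26655) = sqrt(-26655 + I*sqrt(262222)/12)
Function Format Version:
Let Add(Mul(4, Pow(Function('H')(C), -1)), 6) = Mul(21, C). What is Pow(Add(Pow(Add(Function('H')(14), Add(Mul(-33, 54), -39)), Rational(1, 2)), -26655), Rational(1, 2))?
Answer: Mul(Rational(1, 6), Pow(Add(-959580, Mul(3, I, Pow(262222, Rational(1, 2)))), Rational(1, 2))) ≈ Add(0.13069, Mul(163.26, I))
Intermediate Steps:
Function('H')(C) = Mul(4, Pow(Add(-6, Mul(21, C)), -1))
Pow(Add(Pow(Add(Function('H')(14), Add(Mul(-33, 54), -39)), Rational(1, 2)), -26655), Rational(1, 2)) = Pow(Add(Pow(Add(Mul(Rational(4, 3), Pow(Add(-2, Mul(7, 14)), -1)), Add(Mul(-33, 54), -39)), Rational(1, 2)), -26655), Rational(1, 2)) = Pow(Add(Pow(Add(Mul(Rational(4, 3), Pow(Add(-2, 98), -1)), Add(-1782, -39)), Rational(1, 2)), -26655), Rational(1, 2)) = Pow(Add(Pow(Add(Mul(Rational(4, 3), Pow(96, -1)), -1821), Rational(1, 2)), -26655), Rational(1, 2)) = Pow(Add(Pow(Add(Mul(Rational(4, 3), Rational(1, 96)), -1821), Rational(1, 2)), -26655), Rational(1, 2)) = Pow(Add(Pow(Add(Rational(1, 72), -1821), Rational(1, 2)), -26655), Rational(1, 2)) = Pow(Add(Pow(Rational(-131111, 72), Rational(1, 2)), -26655), Rational(1, 2)) = Pow(Add(Mul(Rational(1, 12), I, Pow(262222, Rational(1, 2))), -26655), Rational(1, 2)) = Pow(Add(-26655, Mul(Rational(1, 12), I, Pow(262222, Rational(1, 2)))), Rational(1, 2))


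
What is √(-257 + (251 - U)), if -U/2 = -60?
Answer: 3*I*√14 ≈ 11.225*I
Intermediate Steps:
U = 120 (U = -2*(-60) = 120)
√(-257 + (251 - U)) = √(-257 + (251 - 1*120)) = √(-257 + (251 - 120)) = √(-257 + 131) = √(-126) = 3*I*√14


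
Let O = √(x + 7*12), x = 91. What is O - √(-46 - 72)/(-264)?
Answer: 5*√7 + I*√118/264 ≈ 13.229 + 0.041147*I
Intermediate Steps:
O = 5*√7 (O = √(91 + 7*12) = √(91 + 84) = √175 = 5*√7 ≈ 13.229)
O - √(-46 - 72)/(-264) = 5*√7 - √(-46 - 72)/(-264) = 5*√7 - √(-118)*(-1)/264 = 5*√7 - I*√118*(-1)/264 = 5*√7 - (-1)*I*√118/264 = 5*√7 + I*√118/264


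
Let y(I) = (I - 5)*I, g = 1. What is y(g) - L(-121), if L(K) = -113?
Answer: 109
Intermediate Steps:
y(I) = I*(-5 + I) (y(I) = (-5 + I)*I = I*(-5 + I))
y(g) - L(-121) = 1*(-5 + 1) - 1*(-113) = 1*(-4) + 113 = -4 + 113 = 109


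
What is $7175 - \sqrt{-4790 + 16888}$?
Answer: $7175 - \sqrt{12098} \approx 7065.0$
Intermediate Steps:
$7175 - \sqrt{-4790 + 16888} = 7175 - \sqrt{12098}$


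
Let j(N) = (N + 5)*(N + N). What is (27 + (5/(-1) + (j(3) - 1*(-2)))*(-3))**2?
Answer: 11664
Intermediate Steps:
j(N) = 2*N*(5 + N) (j(N) = (5 + N)*(2*N) = 2*N*(5 + N))
(27 + (5/(-1) + (j(3) - 1*(-2)))*(-3))**2 = (27 + (5/(-1) + (2*3*(5 + 3) - 1*(-2)))*(-3))**2 = (27 + (5*(-1) + (2*3*8 + 2))*(-3))**2 = (27 + (-5 + (48 + 2))*(-3))**2 = (27 + (-5 + 50)*(-3))**2 = (27 + 45*(-3))**2 = (27 - 135)**2 = (-108)**2 = 11664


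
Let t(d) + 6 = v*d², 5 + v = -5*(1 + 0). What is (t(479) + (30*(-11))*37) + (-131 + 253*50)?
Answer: -2294107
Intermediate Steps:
v = -10 (v = -5 - 5*(1 + 0) = -5 - 5*1 = -5 - 5 = -10)
t(d) = -6 - 10*d²
(t(479) + (30*(-11))*37) + (-131 + 253*50) = ((-6 - 10*479²) + (30*(-11))*37) + (-131 + 253*50) = ((-6 - 10*229441) - 330*37) + (-131 + 12650) = ((-6 - 2294410) - 12210) + 12519 = (-2294416 - 12210) + 12519 = -2306626 + 12519 = -2294107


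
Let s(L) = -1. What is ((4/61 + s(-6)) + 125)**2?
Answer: 57274624/3721 ≈ 15392.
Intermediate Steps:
((4/61 + s(-6)) + 125)**2 = ((4/61 - 1) + 125)**2 = (-57/61 + 125)**2 = (7568/61)**2 = 57274624/3721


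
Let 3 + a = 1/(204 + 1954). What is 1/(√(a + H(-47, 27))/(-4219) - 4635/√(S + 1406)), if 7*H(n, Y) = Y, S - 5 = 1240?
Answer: -168954099314/(2651*√195698230 + 295398811890*√2651) ≈ -0.011108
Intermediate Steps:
S = 1245 (S = 5 + 1240 = 1245)
H(n, Y) = Y/7
a = -6473/2158 (a = -3 + 1/(204 + 1954) = -3 + 1/2158 = -6473/2158 ≈ -2.9995)
1/(√(a + H(-47, 27))/(-4219) - 4635/√(S + 1406)) = 1/(√(-6473/2158 + (⅐)*27)/(-4219) - 4635/√(1245 + 1406)) = 1/(√(-6473/2158 + 27/7)*(-1/4219) - 4635*√2651/2651) = 1/(√(12955/15106)*(-1/4219) - 4635*√2651/2651) = 1/((√195698230/15106)*(-1/4219) - 4635*√2651/2651) = 1/(-√195698230/63732214 - 4635*√2651/2651) = 1/(-4635*√2651/2651 - √195698230/63732214)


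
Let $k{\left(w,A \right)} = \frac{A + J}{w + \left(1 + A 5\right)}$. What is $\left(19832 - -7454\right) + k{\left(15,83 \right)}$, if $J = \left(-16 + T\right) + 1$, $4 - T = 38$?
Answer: $\frac{11760300}{431} \approx 27286.0$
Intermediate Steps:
$T = -34$ ($T = 4 - 38 = -34$)
$J = -49$ ($J = \left(-16 - 34\right) + 1 = -50 + 1 = -49$)
$k{\left(w,A \right)} = \frac{-49 + A}{1 + w + 5 A}$ ($k{\left(w,A \right)} = \frac{A - 49}{w + \left(1 + A 5\right)} = \frac{-49 + A}{w + \left(1 + 5 A\right)} = \frac{-49 + A}{1 + w + 5 A}$)
$\left(19832 - -7454\right) + k{\left(15,83 \right)} = \left(19832 - -7454\right) + \frac{-49 + 83}{1 + 15 + 5 \cdot 83} = \left(19832 + \left(-3961 + 11415\right)\right) + \frac{1}{1 + 15 + 415} \cdot 34 = \left(19832 + 7454\right) + \frac{1}{431} \cdot 34 = 27286 + \frac{1}{431} \cdot 34 = 27286 + \frac{34}{431} = \frac{11760300}{431}$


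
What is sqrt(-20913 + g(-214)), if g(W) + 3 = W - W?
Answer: 6*I*sqrt(581) ≈ 144.62*I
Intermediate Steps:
g(W) = -3 (g(W) = -3 + (W - W) = -3 + 0 = -3)
sqrt(-20913 + g(-214)) = sqrt(-20913 - 3) = sqrt(-20916) = 6*I*sqrt(581)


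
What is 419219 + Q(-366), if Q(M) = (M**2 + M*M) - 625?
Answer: 686506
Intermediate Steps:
Q(M) = -625 + 2*M**2 (Q(M) = (M**2 + M**2) - 625 = 2*M**2 - 625 = -625 + 2*M**2)
419219 + Q(-366) = 419219 + (-625 + 2*(-366)**2) = 419219 + (-625 + 2*133956) = 419219 + (-625 + 267912) = 419219 + 267287 = 686506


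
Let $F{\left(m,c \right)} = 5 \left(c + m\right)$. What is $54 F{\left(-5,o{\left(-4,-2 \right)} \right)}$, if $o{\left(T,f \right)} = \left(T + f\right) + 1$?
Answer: $-2700$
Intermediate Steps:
$o{\left(T,f \right)} = 1 + T + f$
$F{\left(m,c \right)} = 5 c + 5 m$
$54 F{\left(-5,o{\left(-4,-2 \right)} \right)} = 54 \left(5 \left(1 - 4 - 2\right) + 5 \left(-5\right)\right) = 54 \left(5 \left(-5\right) - 25\right) = 54 \left(-25 - 25\right) = 54 \left(-50\right) = -2700$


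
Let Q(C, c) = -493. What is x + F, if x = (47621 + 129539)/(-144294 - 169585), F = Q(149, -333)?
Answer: -154919507/313879 ≈ -493.56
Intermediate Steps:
F = -493
x = -177160/313879 (x = 177160/(-313879) = 177160*(-1/313879) = -177160/313879 ≈ -0.56442)
x + F = -177160/313879 - 493 = -154919507/313879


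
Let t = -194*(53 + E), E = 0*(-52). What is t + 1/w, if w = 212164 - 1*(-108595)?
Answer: -3298044037/320759 ≈ -10282.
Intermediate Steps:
E = 0
w = 320759 (w = 212164 + 108595 = 320759)
t = -10282 (t = -194*(53 + 0) = -194*53 = -10282)
t + 1/w = -10282 + 1/320759 = -3298044037/320759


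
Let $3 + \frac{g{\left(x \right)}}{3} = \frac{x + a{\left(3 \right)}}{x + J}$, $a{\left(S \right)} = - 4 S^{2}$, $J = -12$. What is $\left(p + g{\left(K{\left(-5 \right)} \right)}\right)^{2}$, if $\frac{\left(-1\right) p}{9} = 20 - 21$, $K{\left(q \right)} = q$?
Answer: $\frac{15129}{289} \approx 52.349$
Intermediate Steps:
$g{\left(x \right)} = -9 + \frac{3 \left(-36 + x\right)}{-12 + x}$ ($g{\left(x \right)} = -9 + 3 \frac{x - 4 \cdot 3^{2}}{x - 12} = -9 + 3 \frac{x - 36}{-12 + x} = -9 + 3 \frac{-36 + x}{-12 + x} = -9 + \frac{3 \left(-36 + x\right)}{-12 + x}$)
$p = 9$ ($p = - 9 \left(20 - 21\right) = \left(-9\right) \left(-1\right) = 9$)
$\left(p + g{\left(K{\left(-5 \right)} \right)}\right)^{2} = \left(9 - - \frac{30}{-12 - 5}\right)^{2} = \left(9 - - \frac{30}{-17}\right)^{2} = \left(9 - \left(-30\right) \left(- \frac{1}{17}\right)\right)^{2} = \left(9 - \frac{30}{17}\right)^{2} = \left(\frac{123}{17}\right)^{2} = \frac{15129}{289}$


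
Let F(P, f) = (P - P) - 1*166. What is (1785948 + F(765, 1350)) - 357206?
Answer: 1428576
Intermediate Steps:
F(P, f) = -166 (F(P, f) = 0 - 166 = -166)
(1785948 + F(765, 1350)) - 357206 = (1785948 - 166) - 357206 = 1785782 - 357206 = 1428576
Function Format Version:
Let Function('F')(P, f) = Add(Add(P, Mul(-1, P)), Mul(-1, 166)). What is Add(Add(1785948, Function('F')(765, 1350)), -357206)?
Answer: 1428576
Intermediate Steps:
Function('F')(P, f) = -166 (Function('F')(P, f) = Add(0, -166) = -166)
Add(Add(1785948, Function('F')(765, 1350)), -357206) = Add(Add(1785948, -166), -357206) = Add(1785782, -357206) = 1428576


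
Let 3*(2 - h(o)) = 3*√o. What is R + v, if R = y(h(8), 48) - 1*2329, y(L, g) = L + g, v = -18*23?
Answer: -2693 - 2*√2 ≈ -2695.8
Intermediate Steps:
h(o) = 2 - √o
v = -414
R = -2279 - 2*√2 (R = ((2 - √8) + 48) - 1*2329 = ((2 - 2*√2) + 48) - 2329 = (50 - 2*√2) - 2329 = -2279 - 2*√2 ≈ -2281.8)
R + v = (-2279 - 2*√2) - 414 = -2693 - 2*√2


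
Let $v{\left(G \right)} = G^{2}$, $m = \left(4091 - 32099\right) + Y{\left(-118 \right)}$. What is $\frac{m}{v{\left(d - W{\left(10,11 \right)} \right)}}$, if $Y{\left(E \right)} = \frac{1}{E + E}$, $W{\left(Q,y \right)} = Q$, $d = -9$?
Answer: $- \frac{6609889}{85196} \approx -77.584$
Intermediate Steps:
$Y{\left(E \right)} = \frac{1}{2 E}$
$m = - \frac{6609889}{236}$ ($m = \left(4091 - 32099\right) + \frac{1}{2 \left(-118\right)} = -28008 + \frac{1}{2} \left(- \frac{1}{118}\right) = -28008 - \frac{1}{236} = - \frac{6609889}{236} \approx -28008.0$)
$\frac{m}{v{\left(d - W{\left(10,11 \right)} \right)}} = - \frac{6609889}{236 \left(-9 - 10\right)^{2}} = - \frac{6609889}{236 \left(-19\right)^{2}} = - \frac{6609889}{236 \cdot 361} = \left(- \frac{6609889}{236}\right) \frac{1}{361} = - \frac{6609889}{85196}$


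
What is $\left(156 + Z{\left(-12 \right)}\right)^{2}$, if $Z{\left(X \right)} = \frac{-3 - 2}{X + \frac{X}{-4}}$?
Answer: $\frac{1985281}{81} \approx 24510.0$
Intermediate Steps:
$Z{\left(X \right)} = - \frac{20}{3 X}$ ($Z{\left(X \right)} = - \frac{5}{X + X \left(- \frac{1}{4}\right)} = - \frac{5}{X - \frac{X}{4}} = - \frac{5}{\frac{3}{4} X} = - 5 \frac{4}{3 X} = - \frac{20}{3 X}$)
$\left(156 + Z{\left(-12 \right)}\right)^{2} = \left(156 - \frac{20}{3 \left(-12\right)}\right)^{2} = \left(156 - - \frac{5}{9}\right)^{2} = \left(156 + \frac{5}{9}\right)^{2} = \left(\frac{1409}{9}\right)^{2} = \frac{1985281}{81}$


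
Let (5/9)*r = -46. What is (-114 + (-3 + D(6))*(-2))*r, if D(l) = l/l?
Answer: 9108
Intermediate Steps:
D(l) = 1
r = -414/5 (r = (9/5)*(-46) = -414/5 ≈ -82.800)
(-114 + (-3 + D(6))*(-2))*r = (-114 + (-3 + 1)*(-2))*(-414/5) = (-114 - 2*(-2))*(-414/5) = (-114 + 4)*(-414/5) = -110*(-414/5) = 9108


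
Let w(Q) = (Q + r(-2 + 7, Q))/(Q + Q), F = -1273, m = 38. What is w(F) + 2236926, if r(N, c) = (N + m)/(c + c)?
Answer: 14500017056517/6482116 ≈ 2.2369e+6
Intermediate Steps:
r(N, c) = (38 + N)/(2*c) (r(N, c) = (N + 38)/(c + c) = (38 + N)/((2*c)) = (38 + N)*(1/(2*c)) = (38 + N)/(2*c))
w(Q) = (Q + 43/(2*Q))/(2*Q) (w(Q) = (Q + (38 + (-2 + 7))/(2*Q))/(Q + Q) = (Q + (38 + 5)/(2*Q))/((2*Q)) = (Q + (½)*43/Q)*(1/(2*Q)) = (Q + 43/(2*Q))*(1/(2*Q)) = (Q + 43/(2*Q))/(2*Q))
w(F) + 2236926 = (½ + (43/4)/(-1273)²) + 2236926 = (½ + (43/4)*(1/1620529)) + 2236926 = (½ + 43/6482116) + 2236926 = 3241101/6482116 + 2236926 = 14500017056517/6482116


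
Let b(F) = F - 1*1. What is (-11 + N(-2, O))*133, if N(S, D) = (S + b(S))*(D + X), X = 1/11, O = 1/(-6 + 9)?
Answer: -57589/33 ≈ -1745.1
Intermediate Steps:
b(F) = -1 + F (b(F) = F - 1 = -1 + F)
O = 1/3 ≈ 0.33333
X = 1/11 ≈ 0.090909
N(S, D) = (-1 + 2*S)*(1/11 + D) (N(S, D) = (S + (-1 + S))*(D + 1/11) = (-1 + 2*S)*(1/11 + D))
(-11 + N(-2, O))*133 = (-11 + (-1/11 - 1*1/3 + (2/11)*(-2) + 2*(1/3)*(-2)))*133 = (-11 + (-1/11 - 1/3 - 4/11 - 4/3))*133 = (-11 - 70/33)*133 = -433/33*133 = -57589/33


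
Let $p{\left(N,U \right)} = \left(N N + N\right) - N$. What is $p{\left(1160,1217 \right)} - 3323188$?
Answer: $-1977588$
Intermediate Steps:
$p{\left(N,U \right)} = N^{2}$ ($p{\left(N,U \right)} = \left(N^{2} + N\right) - N = \left(N + N^{2}\right) - N = N^{2}$)
$p{\left(1160,1217 \right)} - 3323188 = 1160^{2} - 3323188 = 1345600 - 3323188 = -1977588$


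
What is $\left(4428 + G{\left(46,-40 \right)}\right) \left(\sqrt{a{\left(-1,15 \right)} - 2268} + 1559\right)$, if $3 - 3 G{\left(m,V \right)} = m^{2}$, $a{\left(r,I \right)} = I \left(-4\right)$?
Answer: $\frac{17415589}{3} + \frac{22342 i \sqrt{582}}{3} \approx 5.8052 \cdot 10^{6} + 1.7966 \cdot 10^{5} i$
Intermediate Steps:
$a{\left(r,I \right)} = - 4 I$
$G{\left(m,V \right)} = 1 - \frac{m^{2}}{3}$
$\left(4428 + G{\left(46,-40 \right)}\right) \left(\sqrt{a{\left(-1,15 \right)} - 2268} + 1559\right) = \left(4428 + \left(1 - \frac{46^{2}}{3}\right)\right) \left(\sqrt{\left(-4\right) 15 - 2268} + 1559\right) = \left(4428 + \left(1 - \frac{2116}{3}\right)\right) \left(\sqrt{-60 - 2268} + 1559\right) = \left(4428 + \left(1 - \frac{2116}{3}\right)\right) \left(\sqrt{-2328} + 1559\right) = \left(4428 - \frac{2113}{3}\right) \left(2 i \sqrt{582} + 1559\right) = \frac{11171 \left(1559 + 2 i \sqrt{582}\right)}{3} = \frac{17415589}{3} + \frac{22342 i \sqrt{582}}{3}$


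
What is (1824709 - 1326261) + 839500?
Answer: 1337948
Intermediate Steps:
(1824709 - 1326261) + 839500 = 498448 + 839500 = 1337948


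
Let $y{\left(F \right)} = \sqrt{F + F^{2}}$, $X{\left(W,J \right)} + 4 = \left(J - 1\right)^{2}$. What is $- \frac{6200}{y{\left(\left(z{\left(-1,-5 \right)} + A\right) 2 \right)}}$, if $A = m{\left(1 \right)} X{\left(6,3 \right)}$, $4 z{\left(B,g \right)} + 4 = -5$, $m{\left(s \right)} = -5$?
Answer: $- \frac{12400 \sqrt{7}}{21} \approx -1562.3$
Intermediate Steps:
$X{\left(W,J \right)} = -4 + \left(-1 + J\right)^{2}$ ($X{\left(W,J \right)} = -4 + \left(J - 1\right)^{2} = -4 + \left(-1 + J\right)^{2}$)
$z{\left(B,g \right)} = - \frac{9}{4}$ ($z{\left(B,g \right)} = -1 + \frac{1}{4} \left(-5\right) = -1 - \frac{5}{4} = - \frac{9}{4}$)
$A = 0$ ($A = - 5 \left(-4 + \left(-1 + 3\right)^{2}\right) = - 5 \left(-4 + 2^{2}\right) = - 5 \left(-4 + 4\right) = \left(-5\right) 0 = 0$)
$- \frac{6200}{y{\left(\left(z{\left(-1,-5 \right)} + A\right) 2 \right)}} = - \frac{6200}{\sqrt{\left(- \frac{9}{4} + 0\right) 2 \left(1 + \left(- \frac{9}{4} + 0\right) 2\right)}} = - \frac{6200}{\sqrt{\left(- \frac{9}{4}\right) 2 \left(1 - \frac{9}{2}\right)}} = - \frac{6200}{\sqrt{- \frac{9 \left(1 - \frac{9}{2}\right)}{2}}} = - \frac{6200}{\sqrt{\left(- \frac{9}{2}\right) \left(- \frac{7}{2}\right)}} = - \frac{6200}{\sqrt{\frac{63}{4}}} = - \frac{6200}{\frac{3}{2} \sqrt{7}} = - 6200 \frac{2 \sqrt{7}}{21} = - \frac{12400 \sqrt{7}}{21}$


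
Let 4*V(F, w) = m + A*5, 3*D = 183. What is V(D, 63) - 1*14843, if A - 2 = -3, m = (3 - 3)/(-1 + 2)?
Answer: -59377/4 ≈ -14844.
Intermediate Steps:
m = 0 (m = 0/1 = 0*1 = 0)
D = 61 (D = (⅓)*183 = 61)
A = -1 (A = 2 - 3 = -1)
V(F, w) = -5/4 (V(F, w) = (0 - 1*5)/4 = (0 - 5)/4 = (¼)*(-5) = -5/4)
V(D, 63) - 1*14843 = -5/4 - 1*14843 = -5/4 - 14843 = -59377/4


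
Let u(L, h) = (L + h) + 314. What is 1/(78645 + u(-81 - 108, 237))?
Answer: 1/79007 ≈ 1.2657e-5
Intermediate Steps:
u(L, h) = 314 + L + h
1/(78645 + u(-81 - 108, 237)) = 1/(78645 + (314 + (-81 - 108) + 237)) = 1/(78645 + (314 - 189 + 237)) = 1/(78645 + 362) = 1/79007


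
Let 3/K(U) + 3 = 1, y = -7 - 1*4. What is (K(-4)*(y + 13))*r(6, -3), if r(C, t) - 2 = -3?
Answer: 3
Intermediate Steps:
r(C, t) = -1 (r(C, t) = 2 - 3 = -1)
y = -11 (y = -7 - 4 = -11)
K(U) = -3/2 (K(U) = 3/(-3 + 1) = 3/(-2) = 3*(-1/2) = -3/2)
(K(-4)*(y + 13))*r(6, -3) = -3*(-11 + 13)/2*(-1) = -3/2*2*(-1) = -3*(-1) = 3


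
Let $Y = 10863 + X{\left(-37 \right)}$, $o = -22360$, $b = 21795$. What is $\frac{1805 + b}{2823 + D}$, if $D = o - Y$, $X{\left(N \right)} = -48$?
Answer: $- \frac{1475}{1897} \approx -0.77754$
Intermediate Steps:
$Y = 10815$ ($Y = 10863 - 48 = 10815$)
$D = -33175$ ($D = -22360 - 10815 = -33175$)
$\frac{1805 + b}{2823 + D} = \frac{1805 + 21795}{2823 - 33175} = \frac{23600}{-30352} = 23600 \left(- \frac{1}{30352}\right) = - \frac{1475}{1897}$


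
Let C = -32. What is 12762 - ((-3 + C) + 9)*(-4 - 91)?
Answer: 10292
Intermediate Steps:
12762 - ((-3 + C) + 9)*(-4 - 91) = 12762 - ((-3 - 32) + 9)*(-4 - 91) = 12762 - (-35 + 9)*(-95) = 12762 - (-26)*(-95) = 12762 - 1*2470 = 12762 - 2470 = 10292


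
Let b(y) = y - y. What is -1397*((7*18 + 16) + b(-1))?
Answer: -198374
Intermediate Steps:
b(y) = 0
-1397*((7*18 + 16) + b(-1)) = -1397*((7*18 + 16) + 0) = -1397*((126 + 16) + 0) = -1397*(142 + 0) = -1397*142 = -198374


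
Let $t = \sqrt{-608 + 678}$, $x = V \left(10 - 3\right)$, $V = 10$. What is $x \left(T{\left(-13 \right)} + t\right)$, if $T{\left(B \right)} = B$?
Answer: $-910 + 70 \sqrt{70} \approx -324.34$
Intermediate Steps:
$x = 70$ ($x = 10 \left(10 - 3\right) = 10 \cdot 7 = 70$)
$t = \sqrt{70} \approx 8.3666$
$x \left(T{\left(-13 \right)} + t\right) = 70 \left(-13 + \sqrt{70}\right) = -910 + 70 \sqrt{70}$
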